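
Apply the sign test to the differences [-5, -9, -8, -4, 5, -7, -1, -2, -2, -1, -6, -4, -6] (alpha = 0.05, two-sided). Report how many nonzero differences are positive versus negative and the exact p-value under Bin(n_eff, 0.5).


Step 1: Discard zero differences. Original n = 13; n_eff = number of nonzero differences = 13.
Nonzero differences (with sign): -5, -9, -8, -4, +5, -7, -1, -2, -2, -1, -6, -4, -6
Step 2: Count signs: positive = 1, negative = 12.
Step 3: Under H0: P(positive) = 0.5, so the number of positives S ~ Bin(13, 0.5).
Step 4: Two-sided exact p-value = sum of Bin(13,0.5) probabilities at or below the observed probability = 0.003418.
Step 5: alpha = 0.05. reject H0.

n_eff = 13, pos = 1, neg = 12, p = 0.003418, reject H0.


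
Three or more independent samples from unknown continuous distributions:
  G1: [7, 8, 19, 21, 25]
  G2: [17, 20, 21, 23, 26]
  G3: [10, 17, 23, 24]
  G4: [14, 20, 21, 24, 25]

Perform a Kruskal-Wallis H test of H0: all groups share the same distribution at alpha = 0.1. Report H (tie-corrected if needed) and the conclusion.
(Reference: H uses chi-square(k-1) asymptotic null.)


Step 1: Combine all N = 19 observations and assign midranks.
sorted (value, group, rank): (7,G1,1), (8,G1,2), (10,G3,3), (14,G4,4), (17,G2,5.5), (17,G3,5.5), (19,G1,7), (20,G2,8.5), (20,G4,8.5), (21,G1,11), (21,G2,11), (21,G4,11), (23,G2,13.5), (23,G3,13.5), (24,G3,15.5), (24,G4,15.5), (25,G1,17.5), (25,G4,17.5), (26,G2,19)
Step 2: Sum ranks within each group.
R_1 = 38.5 (n_1 = 5)
R_2 = 57.5 (n_2 = 5)
R_3 = 37.5 (n_3 = 4)
R_4 = 56.5 (n_4 = 5)
Step 3: H = 12/(N(N+1)) * sum(R_i^2/n_i) - 3(N+1)
     = 12/(19*20) * (38.5^2/5 + 57.5^2/5 + 37.5^2/4 + 56.5^2/5) - 3*20
     = 0.031579 * 1947.71 - 60
     = 1.506711.
Step 4: Ties present; correction factor C = 1 - 54/(19^3 - 19) = 0.992105. Corrected H = 1.506711 / 0.992105 = 1.518700.
Step 5: Under H0, H ~ chi^2(3); p-value = 0.677961.
Step 6: alpha = 0.1. fail to reject H0.

H = 1.5187, df = 3, p = 0.677961, fail to reject H0.


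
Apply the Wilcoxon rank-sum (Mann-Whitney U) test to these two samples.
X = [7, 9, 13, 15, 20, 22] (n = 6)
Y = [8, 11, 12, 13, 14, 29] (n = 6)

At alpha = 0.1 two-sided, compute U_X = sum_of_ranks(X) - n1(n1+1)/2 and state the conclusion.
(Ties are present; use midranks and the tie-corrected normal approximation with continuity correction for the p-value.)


Step 1: Combine and sort all 12 observations; assign midranks.
sorted (value, group): (7,X), (8,Y), (9,X), (11,Y), (12,Y), (13,X), (13,Y), (14,Y), (15,X), (20,X), (22,X), (29,Y)
ranks: 7->1, 8->2, 9->3, 11->4, 12->5, 13->6.5, 13->6.5, 14->8, 15->9, 20->10, 22->11, 29->12
Step 2: Rank sum for X: R1 = 1 + 3 + 6.5 + 9 + 10 + 11 = 40.5.
Step 3: U_X = R1 - n1(n1+1)/2 = 40.5 - 6*7/2 = 40.5 - 21 = 19.5.
       U_Y = n1*n2 - U_X = 36 - 19.5 = 16.5.
Step 4: Ties are present, so use the tie-corrected normal approximation (with continuity correction) for the p-value.
Step 5: p-value = 0.872559; compare to alpha = 0.1. fail to reject H0.

U_X = 19.5, p = 0.872559, fail to reject H0 at alpha = 0.1.


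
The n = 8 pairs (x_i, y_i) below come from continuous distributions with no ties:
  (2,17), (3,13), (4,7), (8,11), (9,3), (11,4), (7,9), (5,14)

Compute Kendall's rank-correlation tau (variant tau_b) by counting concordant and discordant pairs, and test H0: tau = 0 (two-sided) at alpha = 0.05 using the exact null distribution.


Step 1: Enumerate the 28 unordered pairs (i,j) with i<j and classify each by sign(x_j-x_i) * sign(y_j-y_i).
  (1,2):dx=+1,dy=-4->D; (1,3):dx=+2,dy=-10->D; (1,4):dx=+6,dy=-6->D; (1,5):dx=+7,dy=-14->D
  (1,6):dx=+9,dy=-13->D; (1,7):dx=+5,dy=-8->D; (1,8):dx=+3,dy=-3->D; (2,3):dx=+1,dy=-6->D
  (2,4):dx=+5,dy=-2->D; (2,5):dx=+6,dy=-10->D; (2,6):dx=+8,dy=-9->D; (2,7):dx=+4,dy=-4->D
  (2,8):dx=+2,dy=+1->C; (3,4):dx=+4,dy=+4->C; (3,5):dx=+5,dy=-4->D; (3,6):dx=+7,dy=-3->D
  (3,7):dx=+3,dy=+2->C; (3,8):dx=+1,dy=+7->C; (4,5):dx=+1,dy=-8->D; (4,6):dx=+3,dy=-7->D
  (4,7):dx=-1,dy=-2->C; (4,8):dx=-3,dy=+3->D; (5,6):dx=+2,dy=+1->C; (5,7):dx=-2,dy=+6->D
  (5,8):dx=-4,dy=+11->D; (6,7):dx=-4,dy=+5->D; (6,8):dx=-6,dy=+10->D; (7,8):dx=-2,dy=+5->D
Step 2: C = 6, D = 22, total pairs = 28.
Step 3: tau = (C - D)/(n(n-1)/2) = (6 - 22)/28 = -0.571429.
Step 4: Exact two-sided p-value (enumerate n! = 40320 permutations of y under H0): p = 0.061012.
Step 5: alpha = 0.05. fail to reject H0.

tau_b = -0.5714 (C=6, D=22), p = 0.061012, fail to reject H0.


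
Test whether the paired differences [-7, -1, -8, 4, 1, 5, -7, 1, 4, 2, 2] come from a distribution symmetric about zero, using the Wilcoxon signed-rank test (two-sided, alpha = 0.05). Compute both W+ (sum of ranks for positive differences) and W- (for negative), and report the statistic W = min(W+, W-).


Step 1: Drop any zero differences (none here) and take |d_i|.
|d| = [7, 1, 8, 4, 1, 5, 7, 1, 4, 2, 2]
Step 2: Midrank |d_i| (ties get averaged ranks).
ranks: |7|->9.5, |1|->2, |8|->11, |4|->6.5, |1|->2, |5|->8, |7|->9.5, |1|->2, |4|->6.5, |2|->4.5, |2|->4.5
Step 3: Attach original signs; sum ranks with positive sign and with negative sign.
W+ = 6.5 + 2 + 8 + 2 + 6.5 + 4.5 + 4.5 = 34
W- = 9.5 + 2 + 11 + 9.5 = 32
(Check: W+ + W- = 66 should equal n(n+1)/2 = 66.)
Step 4: Test statistic W = min(W+, W-) = 32.
Step 5: Ties in |d|, so use the tie-corrected normal approximation.
        E[W] = n(n+1)/4 = 11*12/4 = 33.
        Tie groups: |d|=1 (t=3), |d|=2 (t=2), |d|=4 (t=2), |d|=7 (t=2); sum(t^3 - t) = 42.
        Var[W] = n(n+1)(2n+1)/24 - sum(t^3-t)/48 = 3036/24 - 42/48 = 125.625.
        z = (W - E[W]) / sqrt(Var[W]) = (32 - 33) / 11.2083 = -0.0892.
        Two-sided p = 2*Phi(z) = 0.928907.
Step 6: alpha = 0.05. fail to reject H0.

W+ = 34, W- = 32, W = min = 32, p = 0.928907, fail to reject H0.


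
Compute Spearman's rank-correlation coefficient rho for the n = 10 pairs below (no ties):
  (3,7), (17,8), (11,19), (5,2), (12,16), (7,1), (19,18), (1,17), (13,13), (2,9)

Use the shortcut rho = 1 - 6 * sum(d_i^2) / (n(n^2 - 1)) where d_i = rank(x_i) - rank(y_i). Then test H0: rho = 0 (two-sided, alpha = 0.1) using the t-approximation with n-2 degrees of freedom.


Step 1: Rank x and y separately (midranks; no ties here).
rank(x): 3->3, 17->9, 11->6, 5->4, 12->7, 7->5, 19->10, 1->1, 13->8, 2->2
rank(y): 7->3, 8->4, 19->10, 2->2, 16->7, 1->1, 18->9, 17->8, 13->6, 9->5
Step 2: d_i = R_x(i) - R_y(i); compute d_i^2.
  (3-3)^2=0, (9-4)^2=25, (6-10)^2=16, (4-2)^2=4, (7-7)^2=0, (5-1)^2=16, (10-9)^2=1, (1-8)^2=49, (8-6)^2=4, (2-5)^2=9
sum(d^2) = 124.
Step 3: rho = 1 - 6*124 / (10*(10^2 - 1)) = 1 - 744/990 = 0.248485.
Step 4: Under H0, t = rho * sqrt((n-2)/(1-rho^2)) = 0.7256 ~ t(8).
Step 5: Two-sided p-value from the t-distribution with 8 df = 0.488776.
Step 6: alpha = 0.1. fail to reject H0.

rho = 0.2485, p = 0.488776, fail to reject H0 at alpha = 0.1.


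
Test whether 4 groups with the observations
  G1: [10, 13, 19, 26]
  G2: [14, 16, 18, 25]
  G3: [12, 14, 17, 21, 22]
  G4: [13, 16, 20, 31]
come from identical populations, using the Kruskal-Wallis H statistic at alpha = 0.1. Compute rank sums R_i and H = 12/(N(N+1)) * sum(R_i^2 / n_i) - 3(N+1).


Step 1: Combine all N = 17 observations and assign midranks.
sorted (value, group, rank): (10,G1,1), (12,G3,2), (13,G1,3.5), (13,G4,3.5), (14,G2,5.5), (14,G3,5.5), (16,G2,7.5), (16,G4,7.5), (17,G3,9), (18,G2,10), (19,G1,11), (20,G4,12), (21,G3,13), (22,G3,14), (25,G2,15), (26,G1,16), (31,G4,17)
Step 2: Sum ranks within each group.
R_1 = 31.5 (n_1 = 4)
R_2 = 38 (n_2 = 4)
R_3 = 43.5 (n_3 = 5)
R_4 = 40 (n_4 = 4)
Step 3: H = 12/(N(N+1)) * sum(R_i^2/n_i) - 3(N+1)
     = 12/(17*18) * (31.5^2/4 + 38^2/4 + 43.5^2/5 + 40^2/4) - 3*18
     = 0.039216 * 1387.51 - 54
     = 0.412255.
Step 4: Ties present; correction factor C = 1 - 18/(17^3 - 17) = 0.996324. Corrected H = 0.412255 / 0.996324 = 0.413776.
Step 5: Under H0, H ~ chi^2(3); p-value = 0.937382.
Step 6: alpha = 0.1. fail to reject H0.

H = 0.4138, df = 3, p = 0.937382, fail to reject H0.


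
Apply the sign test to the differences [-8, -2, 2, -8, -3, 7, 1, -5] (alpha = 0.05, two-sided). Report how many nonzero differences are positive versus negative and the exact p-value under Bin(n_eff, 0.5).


Step 1: Discard zero differences. Original n = 8; n_eff = number of nonzero differences = 8.
Nonzero differences (with sign): -8, -2, +2, -8, -3, +7, +1, -5
Step 2: Count signs: positive = 3, negative = 5.
Step 3: Under H0: P(positive) = 0.5, so the number of positives S ~ Bin(8, 0.5).
Step 4: Two-sided exact p-value = sum of Bin(8,0.5) probabilities at or below the observed probability = 0.726562.
Step 5: alpha = 0.05. fail to reject H0.

n_eff = 8, pos = 3, neg = 5, p = 0.726562, fail to reject H0.


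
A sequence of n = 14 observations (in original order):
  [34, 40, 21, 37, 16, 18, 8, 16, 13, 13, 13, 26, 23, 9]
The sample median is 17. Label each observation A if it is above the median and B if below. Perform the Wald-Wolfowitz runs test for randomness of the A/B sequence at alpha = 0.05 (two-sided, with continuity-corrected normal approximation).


Step 1: Compute median = 17; label A = above, B = below.
Labels in order: AAAABABBBBBAAB  (n_A = 7, n_B = 7)
Step 2: Count runs R = 6.
Step 3: Under H0 (random ordering), E[R] = 2*n_A*n_B/(n_A+n_B) + 1 = 2*7*7/14 + 1 = 8.0000.
        Var[R] = 2*n_A*n_B*(2*n_A*n_B - n_A - n_B) / ((n_A+n_B)^2 * (n_A+n_B-1)) = 8232/2548 = 3.2308.
        SD[R] = 1.7974.
Step 4: Continuity-corrected z = (R + 0.5 - E[R]) / SD[R] = (6 + 0.5 - 8.0000) / 1.7974 = -0.8345.
Step 5: Two-sided p-value via normal approximation = 2*(1 - Phi(|z|)) = 0.403986.
Step 6: alpha = 0.05. fail to reject H0.

R = 6, z = -0.8345, p = 0.403986, fail to reject H0.


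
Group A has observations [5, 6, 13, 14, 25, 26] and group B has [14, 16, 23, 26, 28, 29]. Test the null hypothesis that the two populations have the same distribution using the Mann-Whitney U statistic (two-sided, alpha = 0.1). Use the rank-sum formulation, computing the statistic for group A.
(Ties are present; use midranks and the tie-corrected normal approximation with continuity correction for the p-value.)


Step 1: Combine and sort all 12 observations; assign midranks.
sorted (value, group): (5,X), (6,X), (13,X), (14,X), (14,Y), (16,Y), (23,Y), (25,X), (26,X), (26,Y), (28,Y), (29,Y)
ranks: 5->1, 6->2, 13->3, 14->4.5, 14->4.5, 16->6, 23->7, 25->8, 26->9.5, 26->9.5, 28->11, 29->12
Step 2: Rank sum for X: R1 = 1 + 2 + 3 + 4.5 + 8 + 9.5 = 28.
Step 3: U_X = R1 - n1(n1+1)/2 = 28 - 6*7/2 = 28 - 21 = 7.
       U_Y = n1*n2 - U_X = 36 - 7 = 29.
Step 4: Ties are present, so use the tie-corrected normal approximation (with continuity correction) for the p-value.
Step 5: p-value = 0.091554; compare to alpha = 0.1. reject H0.

U_X = 7, p = 0.091554, reject H0 at alpha = 0.1.


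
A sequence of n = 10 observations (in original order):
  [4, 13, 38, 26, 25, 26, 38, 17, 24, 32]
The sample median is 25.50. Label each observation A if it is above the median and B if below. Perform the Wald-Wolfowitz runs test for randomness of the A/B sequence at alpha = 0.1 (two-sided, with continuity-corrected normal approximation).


Step 1: Compute median = 25.50; label A = above, B = below.
Labels in order: BBAABAABBA  (n_A = 5, n_B = 5)
Step 2: Count runs R = 6.
Step 3: Under H0 (random ordering), E[R] = 2*n_A*n_B/(n_A+n_B) + 1 = 2*5*5/10 + 1 = 6.0000.
        Var[R] = 2*n_A*n_B*(2*n_A*n_B - n_A - n_B) / ((n_A+n_B)^2 * (n_A+n_B-1)) = 2000/900 = 2.2222.
        SD[R] = 1.4907.
Step 4: R = E[R], so z = 0 with no continuity correction.
Step 5: Two-sided p-value via normal approximation = 2*(1 - Phi(|z|)) = 1.000000.
Step 6: alpha = 0.1. fail to reject H0.

R = 6, z = 0.0000, p = 1.000000, fail to reject H0.


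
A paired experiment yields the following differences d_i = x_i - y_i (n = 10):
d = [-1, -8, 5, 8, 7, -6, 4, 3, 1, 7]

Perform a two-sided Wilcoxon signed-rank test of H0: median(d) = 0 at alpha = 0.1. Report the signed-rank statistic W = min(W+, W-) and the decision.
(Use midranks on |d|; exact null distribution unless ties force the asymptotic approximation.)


Step 1: Drop any zero differences (none here) and take |d_i|.
|d| = [1, 8, 5, 8, 7, 6, 4, 3, 1, 7]
Step 2: Midrank |d_i| (ties get averaged ranks).
ranks: |1|->1.5, |8|->9.5, |5|->5, |8|->9.5, |7|->7.5, |6|->6, |4|->4, |3|->3, |1|->1.5, |7|->7.5
Step 3: Attach original signs; sum ranks with positive sign and with negative sign.
W+ = 5 + 9.5 + 7.5 + 4 + 3 + 1.5 + 7.5 = 38
W- = 1.5 + 9.5 + 6 = 17
(Check: W+ + W- = 55 should equal n(n+1)/2 = 55.)
Step 4: Test statistic W = min(W+, W-) = 17.
Step 5: Ties in |d|, so use the tie-corrected normal approximation.
        E[W] = n(n+1)/4 = 10*11/4 = 27.5.
        Tie groups: |d|=1 (t=2), |d|=7 (t=2), |d|=8 (t=2); sum(t^3 - t) = 18.
        Var[W] = n(n+1)(2n+1)/24 - sum(t^3-t)/48 = 2310/24 - 18/48 = 95.875.
        z = (W - E[W]) / sqrt(Var[W]) = (17 - 27.5) / 9.7916 = -1.0724.
        Two-sided p = 2*Phi(z) = 0.283563.
Step 6: alpha = 0.1. fail to reject H0.

W+ = 38, W- = 17, W = min = 17, p = 0.283563, fail to reject H0.


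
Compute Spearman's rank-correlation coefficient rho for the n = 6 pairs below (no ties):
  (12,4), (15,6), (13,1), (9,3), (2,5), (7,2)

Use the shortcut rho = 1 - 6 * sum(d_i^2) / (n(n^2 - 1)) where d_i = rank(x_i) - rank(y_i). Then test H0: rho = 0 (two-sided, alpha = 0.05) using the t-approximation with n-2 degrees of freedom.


Step 1: Rank x and y separately (midranks; no ties here).
rank(x): 12->4, 15->6, 13->5, 9->3, 2->1, 7->2
rank(y): 4->4, 6->6, 1->1, 3->3, 5->5, 2->2
Step 2: d_i = R_x(i) - R_y(i); compute d_i^2.
  (4-4)^2=0, (6-6)^2=0, (5-1)^2=16, (3-3)^2=0, (1-5)^2=16, (2-2)^2=0
sum(d^2) = 32.
Step 3: rho = 1 - 6*32 / (6*(6^2 - 1)) = 1 - 192/210 = 0.085714.
Step 4: Under H0, t = rho * sqrt((n-2)/(1-rho^2)) = 0.1721 ~ t(4).
Step 5: Two-sided p-value from the t-distribution with 4 df = 0.871743.
Step 6: alpha = 0.05. fail to reject H0.

rho = 0.0857, p = 0.871743, fail to reject H0 at alpha = 0.05.


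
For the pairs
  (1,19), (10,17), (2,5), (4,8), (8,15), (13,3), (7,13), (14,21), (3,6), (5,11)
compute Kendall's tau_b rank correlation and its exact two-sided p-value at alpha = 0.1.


Step 1: Enumerate the 45 unordered pairs (i,j) with i<j and classify each by sign(x_j-x_i) * sign(y_j-y_i).
  (1,2):dx=+9,dy=-2->D; (1,3):dx=+1,dy=-14->D; (1,4):dx=+3,dy=-11->D; (1,5):dx=+7,dy=-4->D
  (1,6):dx=+12,dy=-16->D; (1,7):dx=+6,dy=-6->D; (1,8):dx=+13,dy=+2->C; (1,9):dx=+2,dy=-13->D
  (1,10):dx=+4,dy=-8->D; (2,3):dx=-8,dy=-12->C; (2,4):dx=-6,dy=-9->C; (2,5):dx=-2,dy=-2->C
  (2,6):dx=+3,dy=-14->D; (2,7):dx=-3,dy=-4->C; (2,8):dx=+4,dy=+4->C; (2,9):dx=-7,dy=-11->C
  (2,10):dx=-5,dy=-6->C; (3,4):dx=+2,dy=+3->C; (3,5):dx=+6,dy=+10->C; (3,6):dx=+11,dy=-2->D
  (3,7):dx=+5,dy=+8->C; (3,8):dx=+12,dy=+16->C; (3,9):dx=+1,dy=+1->C; (3,10):dx=+3,dy=+6->C
  (4,5):dx=+4,dy=+7->C; (4,6):dx=+9,dy=-5->D; (4,7):dx=+3,dy=+5->C; (4,8):dx=+10,dy=+13->C
  (4,9):dx=-1,dy=-2->C; (4,10):dx=+1,dy=+3->C; (5,6):dx=+5,dy=-12->D; (5,7):dx=-1,dy=-2->C
  (5,8):dx=+6,dy=+6->C; (5,9):dx=-5,dy=-9->C; (5,10):dx=-3,dy=-4->C; (6,7):dx=-6,dy=+10->D
  (6,8):dx=+1,dy=+18->C; (6,9):dx=-10,dy=+3->D; (6,10):dx=-8,dy=+8->D; (7,8):dx=+7,dy=+8->C
  (7,9):dx=-4,dy=-7->C; (7,10):dx=-2,dy=-2->C; (8,9):dx=-11,dy=-15->C; (8,10):dx=-9,dy=-10->C
  (9,10):dx=+2,dy=+5->C
Step 2: C = 30, D = 15, total pairs = 45.
Step 3: tau = (C - D)/(n(n-1)/2) = (30 - 15)/45 = 0.333333.
Step 4: Exact two-sided p-value (enumerate n! = 3628800 permutations of y under H0): p = 0.216373.
Step 5: alpha = 0.1. fail to reject H0.

tau_b = 0.3333 (C=30, D=15), p = 0.216373, fail to reject H0.


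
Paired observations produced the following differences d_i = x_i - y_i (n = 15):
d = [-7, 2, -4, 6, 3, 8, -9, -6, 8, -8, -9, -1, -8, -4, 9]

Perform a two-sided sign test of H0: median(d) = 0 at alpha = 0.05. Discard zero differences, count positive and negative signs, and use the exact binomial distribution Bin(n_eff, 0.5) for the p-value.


Step 1: Discard zero differences. Original n = 15; n_eff = number of nonzero differences = 15.
Nonzero differences (with sign): -7, +2, -4, +6, +3, +8, -9, -6, +8, -8, -9, -1, -8, -4, +9
Step 2: Count signs: positive = 6, negative = 9.
Step 3: Under H0: P(positive) = 0.5, so the number of positives S ~ Bin(15, 0.5).
Step 4: Two-sided exact p-value = sum of Bin(15,0.5) probabilities at or below the observed probability = 0.607239.
Step 5: alpha = 0.05. fail to reject H0.

n_eff = 15, pos = 6, neg = 9, p = 0.607239, fail to reject H0.


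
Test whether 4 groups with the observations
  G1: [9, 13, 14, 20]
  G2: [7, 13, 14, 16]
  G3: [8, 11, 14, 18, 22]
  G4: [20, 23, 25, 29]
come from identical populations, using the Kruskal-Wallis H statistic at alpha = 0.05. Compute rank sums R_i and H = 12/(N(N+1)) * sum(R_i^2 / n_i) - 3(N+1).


Step 1: Combine all N = 17 observations and assign midranks.
sorted (value, group, rank): (7,G2,1), (8,G3,2), (9,G1,3), (11,G3,4), (13,G1,5.5), (13,G2,5.5), (14,G1,8), (14,G2,8), (14,G3,8), (16,G2,10), (18,G3,11), (20,G1,12.5), (20,G4,12.5), (22,G3,14), (23,G4,15), (25,G4,16), (29,G4,17)
Step 2: Sum ranks within each group.
R_1 = 29 (n_1 = 4)
R_2 = 24.5 (n_2 = 4)
R_3 = 39 (n_3 = 5)
R_4 = 60.5 (n_4 = 4)
Step 3: H = 12/(N(N+1)) * sum(R_i^2/n_i) - 3(N+1)
     = 12/(17*18) * (29^2/4 + 24.5^2/4 + 39^2/5 + 60.5^2/4) - 3*18
     = 0.039216 * 1579.58 - 54
     = 7.944118.
Step 4: Ties present; correction factor C = 1 - 36/(17^3 - 17) = 0.992647. Corrected H = 7.944118 / 0.992647 = 8.002963.
Step 5: Under H0, H ~ chi^2(3); p-value = 0.045951.
Step 6: alpha = 0.05. reject H0.

H = 8.0030, df = 3, p = 0.045951, reject H0.


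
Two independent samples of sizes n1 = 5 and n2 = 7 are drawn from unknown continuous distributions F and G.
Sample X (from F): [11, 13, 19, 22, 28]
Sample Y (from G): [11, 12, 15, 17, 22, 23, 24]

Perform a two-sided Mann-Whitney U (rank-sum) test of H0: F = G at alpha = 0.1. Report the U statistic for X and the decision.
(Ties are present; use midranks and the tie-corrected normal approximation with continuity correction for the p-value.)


Step 1: Combine and sort all 12 observations; assign midranks.
sorted (value, group): (11,X), (11,Y), (12,Y), (13,X), (15,Y), (17,Y), (19,X), (22,X), (22,Y), (23,Y), (24,Y), (28,X)
ranks: 11->1.5, 11->1.5, 12->3, 13->4, 15->5, 17->6, 19->7, 22->8.5, 22->8.5, 23->10, 24->11, 28->12
Step 2: Rank sum for X: R1 = 1.5 + 4 + 7 + 8.5 + 12 = 33.
Step 3: U_X = R1 - n1(n1+1)/2 = 33 - 5*6/2 = 33 - 15 = 18.
       U_Y = n1*n2 - U_X = 35 - 18 = 17.
Step 4: Ties are present, so use the tie-corrected normal approximation (with continuity correction) for the p-value.
Step 5: p-value = 1.000000; compare to alpha = 0.1. fail to reject H0.

U_X = 18, p = 1.000000, fail to reject H0 at alpha = 0.1.


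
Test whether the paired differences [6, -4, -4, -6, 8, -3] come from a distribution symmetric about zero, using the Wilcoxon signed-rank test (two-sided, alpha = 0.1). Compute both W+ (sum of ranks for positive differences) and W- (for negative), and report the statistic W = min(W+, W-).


Step 1: Drop any zero differences (none here) and take |d_i|.
|d| = [6, 4, 4, 6, 8, 3]
Step 2: Midrank |d_i| (ties get averaged ranks).
ranks: |6|->4.5, |4|->2.5, |4|->2.5, |6|->4.5, |8|->6, |3|->1
Step 3: Attach original signs; sum ranks with positive sign and with negative sign.
W+ = 4.5 + 6 = 10.5
W- = 2.5 + 2.5 + 4.5 + 1 = 10.5
(Check: W+ + W- = 21 should equal n(n+1)/2 = 21.)
Step 4: Test statistic W = min(W+, W-) = 10.5.
Step 5: Ties in |d|, so use the tie-corrected normal approximation.
        E[W] = n(n+1)/4 = 6*7/4 = 10.5.
        Tie groups: |d|=4 (t=2), |d|=6 (t=2); sum(t^3 - t) = 12.
        Var[W] = n(n+1)(2n+1)/24 - sum(t^3-t)/48 = 546/24 - 12/48 = 22.5.
        z = (W - E[W]) / sqrt(Var[W]) = (10.5 - 10.5) / 4.7434 = 0.0000.
        Two-sided p = 2*Phi(z) = 1.000000.
Step 6: alpha = 0.1. fail to reject H0.

W+ = 10.5, W- = 10.5, W = min = 10.5, p = 1.000000, fail to reject H0.


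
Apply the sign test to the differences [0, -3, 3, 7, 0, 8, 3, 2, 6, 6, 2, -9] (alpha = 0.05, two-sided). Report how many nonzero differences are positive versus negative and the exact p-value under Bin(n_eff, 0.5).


Step 1: Discard zero differences. Original n = 12; n_eff = number of nonzero differences = 10.
Nonzero differences (with sign): -3, +3, +7, +8, +3, +2, +6, +6, +2, -9
Step 2: Count signs: positive = 8, negative = 2.
Step 3: Under H0: P(positive) = 0.5, so the number of positives S ~ Bin(10, 0.5).
Step 4: Two-sided exact p-value = sum of Bin(10,0.5) probabilities at or below the observed probability = 0.109375.
Step 5: alpha = 0.05. fail to reject H0.

n_eff = 10, pos = 8, neg = 2, p = 0.109375, fail to reject H0.


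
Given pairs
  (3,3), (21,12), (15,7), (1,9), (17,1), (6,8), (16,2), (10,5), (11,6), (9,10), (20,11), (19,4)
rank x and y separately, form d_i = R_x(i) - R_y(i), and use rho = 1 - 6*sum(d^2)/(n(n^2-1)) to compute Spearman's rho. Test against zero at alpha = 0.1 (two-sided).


Step 1: Rank x and y separately (midranks; no ties here).
rank(x): 3->2, 21->12, 15->7, 1->1, 17->9, 6->3, 16->8, 10->5, 11->6, 9->4, 20->11, 19->10
rank(y): 3->3, 12->12, 7->7, 9->9, 1->1, 8->8, 2->2, 5->5, 6->6, 10->10, 11->11, 4->4
Step 2: d_i = R_x(i) - R_y(i); compute d_i^2.
  (2-3)^2=1, (12-12)^2=0, (7-7)^2=0, (1-9)^2=64, (9-1)^2=64, (3-8)^2=25, (8-2)^2=36, (5-5)^2=0, (6-6)^2=0, (4-10)^2=36, (11-11)^2=0, (10-4)^2=36
sum(d^2) = 262.
Step 3: rho = 1 - 6*262 / (12*(12^2 - 1)) = 1 - 1572/1716 = 0.083916.
Step 4: Under H0, t = rho * sqrt((n-2)/(1-rho^2)) = 0.2663 ~ t(10).
Step 5: Two-sided p-value from the t-distribution with 10 df = 0.795415.
Step 6: alpha = 0.1. fail to reject H0.

rho = 0.0839, p = 0.795415, fail to reject H0 at alpha = 0.1.


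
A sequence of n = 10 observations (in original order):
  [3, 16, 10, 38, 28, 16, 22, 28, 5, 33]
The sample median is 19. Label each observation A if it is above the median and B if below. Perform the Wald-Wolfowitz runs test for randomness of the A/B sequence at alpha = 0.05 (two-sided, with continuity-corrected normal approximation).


Step 1: Compute median = 19; label A = above, B = below.
Labels in order: BBBAABAABA  (n_A = 5, n_B = 5)
Step 2: Count runs R = 6.
Step 3: Under H0 (random ordering), E[R] = 2*n_A*n_B/(n_A+n_B) + 1 = 2*5*5/10 + 1 = 6.0000.
        Var[R] = 2*n_A*n_B*(2*n_A*n_B - n_A - n_B) / ((n_A+n_B)^2 * (n_A+n_B-1)) = 2000/900 = 2.2222.
        SD[R] = 1.4907.
Step 4: R = E[R], so z = 0 with no continuity correction.
Step 5: Two-sided p-value via normal approximation = 2*(1 - Phi(|z|)) = 1.000000.
Step 6: alpha = 0.05. fail to reject H0.

R = 6, z = 0.0000, p = 1.000000, fail to reject H0.


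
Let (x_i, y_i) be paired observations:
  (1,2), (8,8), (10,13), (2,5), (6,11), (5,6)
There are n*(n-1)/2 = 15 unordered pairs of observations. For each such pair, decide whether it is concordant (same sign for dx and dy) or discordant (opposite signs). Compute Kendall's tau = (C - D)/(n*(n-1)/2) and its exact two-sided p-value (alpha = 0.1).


Step 1: Enumerate the 15 unordered pairs (i,j) with i<j and classify each by sign(x_j-x_i) * sign(y_j-y_i).
  (1,2):dx=+7,dy=+6->C; (1,3):dx=+9,dy=+11->C; (1,4):dx=+1,dy=+3->C; (1,5):dx=+5,dy=+9->C
  (1,6):dx=+4,dy=+4->C; (2,3):dx=+2,dy=+5->C; (2,4):dx=-6,dy=-3->C; (2,5):dx=-2,dy=+3->D
  (2,6):dx=-3,dy=-2->C; (3,4):dx=-8,dy=-8->C; (3,5):dx=-4,dy=-2->C; (3,6):dx=-5,dy=-7->C
  (4,5):dx=+4,dy=+6->C; (4,6):dx=+3,dy=+1->C; (5,6):dx=-1,dy=-5->C
Step 2: C = 14, D = 1, total pairs = 15.
Step 3: tau = (C - D)/(n(n-1)/2) = (14 - 1)/15 = 0.866667.
Step 4: Exact two-sided p-value (enumerate n! = 720 permutations of y under H0): p = 0.016667.
Step 5: alpha = 0.1. reject H0.

tau_b = 0.8667 (C=14, D=1), p = 0.016667, reject H0.


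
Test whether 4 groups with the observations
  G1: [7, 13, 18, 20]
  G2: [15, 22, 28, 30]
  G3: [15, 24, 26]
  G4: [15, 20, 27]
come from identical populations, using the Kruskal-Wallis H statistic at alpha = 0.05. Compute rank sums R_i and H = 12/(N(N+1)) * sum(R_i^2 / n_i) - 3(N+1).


Step 1: Combine all N = 14 observations and assign midranks.
sorted (value, group, rank): (7,G1,1), (13,G1,2), (15,G2,4), (15,G3,4), (15,G4,4), (18,G1,6), (20,G1,7.5), (20,G4,7.5), (22,G2,9), (24,G3,10), (26,G3,11), (27,G4,12), (28,G2,13), (30,G2,14)
Step 2: Sum ranks within each group.
R_1 = 16.5 (n_1 = 4)
R_2 = 40 (n_2 = 4)
R_3 = 25 (n_3 = 3)
R_4 = 23.5 (n_4 = 3)
Step 3: H = 12/(N(N+1)) * sum(R_i^2/n_i) - 3(N+1)
     = 12/(14*15) * (16.5^2/4 + 40^2/4 + 25^2/3 + 23.5^2/3) - 3*15
     = 0.057143 * 860.479 - 45
     = 4.170238.
Step 4: Ties present; correction factor C = 1 - 30/(14^3 - 14) = 0.989011. Corrected H = 4.170238 / 0.989011 = 4.216574.
Step 5: Under H0, H ~ chi^2(3); p-value = 0.239008.
Step 6: alpha = 0.05. fail to reject H0.

H = 4.2166, df = 3, p = 0.239008, fail to reject H0.


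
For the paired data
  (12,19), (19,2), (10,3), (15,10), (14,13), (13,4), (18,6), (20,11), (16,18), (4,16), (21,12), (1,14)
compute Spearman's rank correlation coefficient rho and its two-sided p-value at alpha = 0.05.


Step 1: Rank x and y separately (midranks; no ties here).
rank(x): 12->4, 19->10, 10->3, 15->7, 14->6, 13->5, 18->9, 20->11, 16->8, 4->2, 21->12, 1->1
rank(y): 19->12, 2->1, 3->2, 10->5, 13->8, 4->3, 6->4, 11->6, 18->11, 16->10, 12->7, 14->9
Step 2: d_i = R_x(i) - R_y(i); compute d_i^2.
  (4-12)^2=64, (10-1)^2=81, (3-2)^2=1, (7-5)^2=4, (6-8)^2=4, (5-3)^2=4, (9-4)^2=25, (11-6)^2=25, (8-11)^2=9, (2-10)^2=64, (12-7)^2=25, (1-9)^2=64
sum(d^2) = 370.
Step 3: rho = 1 - 6*370 / (12*(12^2 - 1)) = 1 - 2220/1716 = -0.293706.
Step 4: Under H0, t = rho * sqrt((n-2)/(1-rho^2)) = -0.9716 ~ t(10).
Step 5: Two-sided p-value from the t-distribution with 10 df = 0.354148.
Step 6: alpha = 0.05. fail to reject H0.

rho = -0.2937, p = 0.354148, fail to reject H0 at alpha = 0.05.


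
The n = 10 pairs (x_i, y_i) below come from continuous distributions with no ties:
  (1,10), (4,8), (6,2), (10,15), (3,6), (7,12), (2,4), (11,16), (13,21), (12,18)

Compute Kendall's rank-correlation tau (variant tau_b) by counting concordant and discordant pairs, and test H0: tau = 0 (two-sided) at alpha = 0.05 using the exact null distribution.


Step 1: Enumerate the 45 unordered pairs (i,j) with i<j and classify each by sign(x_j-x_i) * sign(y_j-y_i).
  (1,2):dx=+3,dy=-2->D; (1,3):dx=+5,dy=-8->D; (1,4):dx=+9,dy=+5->C; (1,5):dx=+2,dy=-4->D
  (1,6):dx=+6,dy=+2->C; (1,7):dx=+1,dy=-6->D; (1,8):dx=+10,dy=+6->C; (1,9):dx=+12,dy=+11->C
  (1,10):dx=+11,dy=+8->C; (2,3):dx=+2,dy=-6->D; (2,4):dx=+6,dy=+7->C; (2,5):dx=-1,dy=-2->C
  (2,6):dx=+3,dy=+4->C; (2,7):dx=-2,dy=-4->C; (2,8):dx=+7,dy=+8->C; (2,9):dx=+9,dy=+13->C
  (2,10):dx=+8,dy=+10->C; (3,4):dx=+4,dy=+13->C; (3,5):dx=-3,dy=+4->D; (3,6):dx=+1,dy=+10->C
  (3,7):dx=-4,dy=+2->D; (3,8):dx=+5,dy=+14->C; (3,9):dx=+7,dy=+19->C; (3,10):dx=+6,dy=+16->C
  (4,5):dx=-7,dy=-9->C; (4,6):dx=-3,dy=-3->C; (4,7):dx=-8,dy=-11->C; (4,8):dx=+1,dy=+1->C
  (4,9):dx=+3,dy=+6->C; (4,10):dx=+2,dy=+3->C; (5,6):dx=+4,dy=+6->C; (5,7):dx=-1,dy=-2->C
  (5,8):dx=+8,dy=+10->C; (5,9):dx=+10,dy=+15->C; (5,10):dx=+9,dy=+12->C; (6,7):dx=-5,dy=-8->C
  (6,8):dx=+4,dy=+4->C; (6,9):dx=+6,dy=+9->C; (6,10):dx=+5,dy=+6->C; (7,8):dx=+9,dy=+12->C
  (7,9):dx=+11,dy=+17->C; (7,10):dx=+10,dy=+14->C; (8,9):dx=+2,dy=+5->C; (8,10):dx=+1,dy=+2->C
  (9,10):dx=-1,dy=-3->C
Step 2: C = 38, D = 7, total pairs = 45.
Step 3: tau = (C - D)/(n(n-1)/2) = (38 - 7)/45 = 0.688889.
Step 4: Exact two-sided p-value (enumerate n! = 3628800 permutations of y under H0): p = 0.004687.
Step 5: alpha = 0.05. reject H0.

tau_b = 0.6889 (C=38, D=7), p = 0.004687, reject H0.


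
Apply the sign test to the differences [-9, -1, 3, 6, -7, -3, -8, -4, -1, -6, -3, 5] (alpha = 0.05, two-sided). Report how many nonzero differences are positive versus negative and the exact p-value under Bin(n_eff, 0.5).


Step 1: Discard zero differences. Original n = 12; n_eff = number of nonzero differences = 12.
Nonzero differences (with sign): -9, -1, +3, +6, -7, -3, -8, -4, -1, -6, -3, +5
Step 2: Count signs: positive = 3, negative = 9.
Step 3: Under H0: P(positive) = 0.5, so the number of positives S ~ Bin(12, 0.5).
Step 4: Two-sided exact p-value = sum of Bin(12,0.5) probabilities at or below the observed probability = 0.145996.
Step 5: alpha = 0.05. fail to reject H0.

n_eff = 12, pos = 3, neg = 9, p = 0.145996, fail to reject H0.


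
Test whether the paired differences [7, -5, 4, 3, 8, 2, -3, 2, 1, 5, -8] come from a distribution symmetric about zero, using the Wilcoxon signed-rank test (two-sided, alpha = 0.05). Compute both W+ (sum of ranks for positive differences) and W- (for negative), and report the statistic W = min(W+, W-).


Step 1: Drop any zero differences (none here) and take |d_i|.
|d| = [7, 5, 4, 3, 8, 2, 3, 2, 1, 5, 8]
Step 2: Midrank |d_i| (ties get averaged ranks).
ranks: |7|->9, |5|->7.5, |4|->6, |3|->4.5, |8|->10.5, |2|->2.5, |3|->4.5, |2|->2.5, |1|->1, |5|->7.5, |8|->10.5
Step 3: Attach original signs; sum ranks with positive sign and with negative sign.
W+ = 9 + 6 + 4.5 + 10.5 + 2.5 + 2.5 + 1 + 7.5 = 43.5
W- = 7.5 + 4.5 + 10.5 = 22.5
(Check: W+ + W- = 66 should equal n(n+1)/2 = 66.)
Step 4: Test statistic W = min(W+, W-) = 22.5.
Step 5: Ties in |d|, so use the tie-corrected normal approximation.
        E[W] = n(n+1)/4 = 11*12/4 = 33.
        Tie groups: |d|=2 (t=2), |d|=3 (t=2), |d|=5 (t=2), |d|=8 (t=2); sum(t^3 - t) = 24.
        Var[W] = n(n+1)(2n+1)/24 - sum(t^3-t)/48 = 3036/24 - 24/48 = 126.
        z = (W - E[W]) / sqrt(Var[W]) = (22.5 - 33) / 11.2250 = -0.9354.
        Two-sided p = 2*Phi(z) = 0.349575.
Step 6: alpha = 0.05. fail to reject H0.

W+ = 43.5, W- = 22.5, W = min = 22.5, p = 0.349575, fail to reject H0.


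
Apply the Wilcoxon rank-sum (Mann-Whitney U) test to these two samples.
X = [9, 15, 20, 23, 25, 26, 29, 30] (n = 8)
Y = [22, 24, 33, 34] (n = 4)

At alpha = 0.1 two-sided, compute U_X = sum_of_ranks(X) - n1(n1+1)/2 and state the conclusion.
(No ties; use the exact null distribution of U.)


Step 1: Combine and sort all 12 observations; assign midranks.
sorted (value, group): (9,X), (15,X), (20,X), (22,Y), (23,X), (24,Y), (25,X), (26,X), (29,X), (30,X), (33,Y), (34,Y)
ranks: 9->1, 15->2, 20->3, 22->4, 23->5, 24->6, 25->7, 26->8, 29->9, 30->10, 33->11, 34->12
Step 2: Rank sum for X: R1 = 1 + 2 + 3 + 5 + 7 + 8 + 9 + 10 = 45.
Step 3: U_X = R1 - n1(n1+1)/2 = 45 - 8*9/2 = 45 - 36 = 9.
       U_Y = n1*n2 - U_X = 32 - 9 = 23.
Step 4: No ties, so the exact null distribution of U (based on enumerating the C(12,8) = 495 equally likely rank assignments) gives the two-sided p-value.
Step 5: p-value = 0.282828; compare to alpha = 0.1. fail to reject H0.

U_X = 9, p = 0.282828, fail to reject H0 at alpha = 0.1.


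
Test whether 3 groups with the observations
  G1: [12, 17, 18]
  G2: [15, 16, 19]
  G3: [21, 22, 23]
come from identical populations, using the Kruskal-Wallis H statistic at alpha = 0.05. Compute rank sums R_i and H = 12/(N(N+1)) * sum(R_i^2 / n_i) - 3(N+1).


Step 1: Combine all N = 9 observations and assign midranks.
sorted (value, group, rank): (12,G1,1), (15,G2,2), (16,G2,3), (17,G1,4), (18,G1,5), (19,G2,6), (21,G3,7), (22,G3,8), (23,G3,9)
Step 2: Sum ranks within each group.
R_1 = 10 (n_1 = 3)
R_2 = 11 (n_2 = 3)
R_3 = 24 (n_3 = 3)
Step 3: H = 12/(N(N+1)) * sum(R_i^2/n_i) - 3(N+1)
     = 12/(9*10) * (10^2/3 + 11^2/3 + 24^2/3) - 3*10
     = 0.133333 * 265.667 - 30
     = 5.422222.
Step 4: No ties, so H is used without correction.
Step 5: Under H0, H ~ chi^2(2); p-value = 0.066463.
Step 6: alpha = 0.05. fail to reject H0.

H = 5.4222, df = 2, p = 0.066463, fail to reject H0.


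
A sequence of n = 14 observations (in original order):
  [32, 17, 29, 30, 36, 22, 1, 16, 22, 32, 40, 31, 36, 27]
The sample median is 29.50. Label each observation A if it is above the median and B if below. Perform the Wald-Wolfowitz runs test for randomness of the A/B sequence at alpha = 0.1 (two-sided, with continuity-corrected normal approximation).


Step 1: Compute median = 29.50; label A = above, B = below.
Labels in order: ABBAABBBBAAAAB  (n_A = 7, n_B = 7)
Step 2: Count runs R = 6.
Step 3: Under H0 (random ordering), E[R] = 2*n_A*n_B/(n_A+n_B) + 1 = 2*7*7/14 + 1 = 8.0000.
        Var[R] = 2*n_A*n_B*(2*n_A*n_B - n_A - n_B) / ((n_A+n_B)^2 * (n_A+n_B-1)) = 8232/2548 = 3.2308.
        SD[R] = 1.7974.
Step 4: Continuity-corrected z = (R + 0.5 - E[R]) / SD[R] = (6 + 0.5 - 8.0000) / 1.7974 = -0.8345.
Step 5: Two-sided p-value via normal approximation = 2*(1 - Phi(|z|)) = 0.403986.
Step 6: alpha = 0.1. fail to reject H0.

R = 6, z = -0.8345, p = 0.403986, fail to reject H0.


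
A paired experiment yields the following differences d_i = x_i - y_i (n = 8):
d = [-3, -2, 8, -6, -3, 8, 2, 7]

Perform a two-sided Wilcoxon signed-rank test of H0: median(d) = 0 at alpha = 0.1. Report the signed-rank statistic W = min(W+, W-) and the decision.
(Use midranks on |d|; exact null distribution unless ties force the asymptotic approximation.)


Step 1: Drop any zero differences (none here) and take |d_i|.
|d| = [3, 2, 8, 6, 3, 8, 2, 7]
Step 2: Midrank |d_i| (ties get averaged ranks).
ranks: |3|->3.5, |2|->1.5, |8|->7.5, |6|->5, |3|->3.5, |8|->7.5, |2|->1.5, |7|->6
Step 3: Attach original signs; sum ranks with positive sign and with negative sign.
W+ = 7.5 + 7.5 + 1.5 + 6 = 22.5
W- = 3.5 + 1.5 + 5 + 3.5 = 13.5
(Check: W+ + W- = 36 should equal n(n+1)/2 = 36.)
Step 4: Test statistic W = min(W+, W-) = 13.5.
Step 5: Ties in |d|, so use the tie-corrected normal approximation.
        E[W] = n(n+1)/4 = 8*9/4 = 18.
        Tie groups: |d|=2 (t=2), |d|=3 (t=2), |d|=8 (t=2); sum(t^3 - t) = 18.
        Var[W] = n(n+1)(2n+1)/24 - sum(t^3-t)/48 = 1224/24 - 18/48 = 50.625.
        z = (W - E[W]) / sqrt(Var[W]) = (13.5 - 18) / 7.1151 = -0.6325.
        Two-sided p = 2*Phi(z) = 0.527089.
Step 6: alpha = 0.1. fail to reject H0.

W+ = 22.5, W- = 13.5, W = min = 13.5, p = 0.527089, fail to reject H0.


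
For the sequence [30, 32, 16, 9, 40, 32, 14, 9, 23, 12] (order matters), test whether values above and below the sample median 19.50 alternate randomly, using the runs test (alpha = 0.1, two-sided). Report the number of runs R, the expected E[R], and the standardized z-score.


Step 1: Compute median = 19.50; label A = above, B = below.
Labels in order: AABBAABBAB  (n_A = 5, n_B = 5)
Step 2: Count runs R = 6.
Step 3: Under H0 (random ordering), E[R] = 2*n_A*n_B/(n_A+n_B) + 1 = 2*5*5/10 + 1 = 6.0000.
        Var[R] = 2*n_A*n_B*(2*n_A*n_B - n_A - n_B) / ((n_A+n_B)^2 * (n_A+n_B-1)) = 2000/900 = 2.2222.
        SD[R] = 1.4907.
Step 4: R = E[R], so z = 0 with no continuity correction.
Step 5: Two-sided p-value via normal approximation = 2*(1 - Phi(|z|)) = 1.000000.
Step 6: alpha = 0.1. fail to reject H0.

R = 6, z = 0.0000, p = 1.000000, fail to reject H0.


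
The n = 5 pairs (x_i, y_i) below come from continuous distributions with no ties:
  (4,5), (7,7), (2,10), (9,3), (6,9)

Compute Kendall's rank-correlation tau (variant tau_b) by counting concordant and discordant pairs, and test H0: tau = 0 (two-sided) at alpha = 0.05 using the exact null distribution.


Step 1: Enumerate the 10 unordered pairs (i,j) with i<j and classify each by sign(x_j-x_i) * sign(y_j-y_i).
  (1,2):dx=+3,dy=+2->C; (1,3):dx=-2,dy=+5->D; (1,4):dx=+5,dy=-2->D; (1,5):dx=+2,dy=+4->C
  (2,3):dx=-5,dy=+3->D; (2,4):dx=+2,dy=-4->D; (2,5):dx=-1,dy=+2->D; (3,4):dx=+7,dy=-7->D
  (3,5):dx=+4,dy=-1->D; (4,5):dx=-3,dy=+6->D
Step 2: C = 2, D = 8, total pairs = 10.
Step 3: tau = (C - D)/(n(n-1)/2) = (2 - 8)/10 = -0.600000.
Step 4: Exact two-sided p-value (enumerate n! = 120 permutations of y under H0): p = 0.233333.
Step 5: alpha = 0.05. fail to reject H0.

tau_b = -0.6000 (C=2, D=8), p = 0.233333, fail to reject H0.


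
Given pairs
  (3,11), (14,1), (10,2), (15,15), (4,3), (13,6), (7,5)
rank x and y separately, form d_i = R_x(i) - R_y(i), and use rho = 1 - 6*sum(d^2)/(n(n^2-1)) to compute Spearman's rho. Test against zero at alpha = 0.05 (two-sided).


Step 1: Rank x and y separately (midranks; no ties here).
rank(x): 3->1, 14->6, 10->4, 15->7, 4->2, 13->5, 7->3
rank(y): 11->6, 1->1, 2->2, 15->7, 3->3, 6->5, 5->4
Step 2: d_i = R_x(i) - R_y(i); compute d_i^2.
  (1-6)^2=25, (6-1)^2=25, (4-2)^2=4, (7-7)^2=0, (2-3)^2=1, (5-5)^2=0, (3-4)^2=1
sum(d^2) = 56.
Step 3: rho = 1 - 6*56 / (7*(7^2 - 1)) = 1 - 336/336 = 0.000000.
Step 4: Under H0, t = rho * sqrt((n-2)/(1-rho^2)) = 0.0000 ~ t(5).
Step 5: Two-sided p-value from the t-distribution with 5 df = 1.000000.
Step 6: alpha = 0.05. fail to reject H0.

rho = 0.0000, p = 1.000000, fail to reject H0 at alpha = 0.05.


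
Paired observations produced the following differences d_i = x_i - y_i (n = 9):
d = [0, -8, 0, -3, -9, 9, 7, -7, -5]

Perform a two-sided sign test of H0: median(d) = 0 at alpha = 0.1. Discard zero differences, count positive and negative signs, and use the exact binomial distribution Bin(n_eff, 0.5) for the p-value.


Step 1: Discard zero differences. Original n = 9; n_eff = number of nonzero differences = 7.
Nonzero differences (with sign): -8, -3, -9, +9, +7, -7, -5
Step 2: Count signs: positive = 2, negative = 5.
Step 3: Under H0: P(positive) = 0.5, so the number of positives S ~ Bin(7, 0.5).
Step 4: Two-sided exact p-value = sum of Bin(7,0.5) probabilities at or below the observed probability = 0.453125.
Step 5: alpha = 0.1. fail to reject H0.

n_eff = 7, pos = 2, neg = 5, p = 0.453125, fail to reject H0.


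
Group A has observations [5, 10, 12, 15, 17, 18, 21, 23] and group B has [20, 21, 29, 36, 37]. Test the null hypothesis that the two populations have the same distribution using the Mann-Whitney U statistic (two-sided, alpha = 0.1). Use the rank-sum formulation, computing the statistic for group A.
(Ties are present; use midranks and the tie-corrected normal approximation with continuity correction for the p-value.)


Step 1: Combine and sort all 13 observations; assign midranks.
sorted (value, group): (5,X), (10,X), (12,X), (15,X), (17,X), (18,X), (20,Y), (21,X), (21,Y), (23,X), (29,Y), (36,Y), (37,Y)
ranks: 5->1, 10->2, 12->3, 15->4, 17->5, 18->6, 20->7, 21->8.5, 21->8.5, 23->10, 29->11, 36->12, 37->13
Step 2: Rank sum for X: R1 = 1 + 2 + 3 + 4 + 5 + 6 + 8.5 + 10 = 39.5.
Step 3: U_X = R1 - n1(n1+1)/2 = 39.5 - 8*9/2 = 39.5 - 36 = 3.5.
       U_Y = n1*n2 - U_X = 40 - 3.5 = 36.5.
Step 4: Ties are present, so use the tie-corrected normal approximation (with continuity correction) for the p-value.
Step 5: p-value = 0.019007; compare to alpha = 0.1. reject H0.

U_X = 3.5, p = 0.019007, reject H0 at alpha = 0.1.


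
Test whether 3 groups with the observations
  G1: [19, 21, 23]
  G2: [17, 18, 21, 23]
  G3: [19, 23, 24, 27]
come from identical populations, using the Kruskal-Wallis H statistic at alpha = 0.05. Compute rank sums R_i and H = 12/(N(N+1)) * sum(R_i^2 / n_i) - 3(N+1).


Step 1: Combine all N = 11 observations and assign midranks.
sorted (value, group, rank): (17,G2,1), (18,G2,2), (19,G1,3.5), (19,G3,3.5), (21,G1,5.5), (21,G2,5.5), (23,G1,8), (23,G2,8), (23,G3,8), (24,G3,10), (27,G3,11)
Step 2: Sum ranks within each group.
R_1 = 17 (n_1 = 3)
R_2 = 16.5 (n_2 = 4)
R_3 = 32.5 (n_3 = 4)
Step 3: H = 12/(N(N+1)) * sum(R_i^2/n_i) - 3(N+1)
     = 12/(11*12) * (17^2/3 + 16.5^2/4 + 32.5^2/4) - 3*12
     = 0.090909 * 428.458 - 36
     = 2.950758.
Step 4: Ties present; correction factor C = 1 - 36/(11^3 - 11) = 0.972727. Corrected H = 2.950758 / 0.972727 = 3.033489.
Step 5: Under H0, H ~ chi^2(2); p-value = 0.219425.
Step 6: alpha = 0.05. fail to reject H0.

H = 3.0335, df = 2, p = 0.219425, fail to reject H0.


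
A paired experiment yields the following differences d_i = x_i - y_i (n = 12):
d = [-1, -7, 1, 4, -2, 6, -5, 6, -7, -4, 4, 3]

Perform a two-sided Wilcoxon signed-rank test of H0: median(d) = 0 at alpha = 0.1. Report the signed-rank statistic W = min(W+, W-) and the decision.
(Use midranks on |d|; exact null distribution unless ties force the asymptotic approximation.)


Step 1: Drop any zero differences (none here) and take |d_i|.
|d| = [1, 7, 1, 4, 2, 6, 5, 6, 7, 4, 4, 3]
Step 2: Midrank |d_i| (ties get averaged ranks).
ranks: |1|->1.5, |7|->11.5, |1|->1.5, |4|->6, |2|->3, |6|->9.5, |5|->8, |6|->9.5, |7|->11.5, |4|->6, |4|->6, |3|->4
Step 3: Attach original signs; sum ranks with positive sign and with negative sign.
W+ = 1.5 + 6 + 9.5 + 9.5 + 6 + 4 = 36.5
W- = 1.5 + 11.5 + 3 + 8 + 11.5 + 6 = 41.5
(Check: W+ + W- = 78 should equal n(n+1)/2 = 78.)
Step 4: Test statistic W = min(W+, W-) = 36.5.
Step 5: Ties in |d|, so use the tie-corrected normal approximation.
        E[W] = n(n+1)/4 = 12*13/4 = 39.
        Tie groups: |d|=1 (t=2), |d|=4 (t=3), |d|=6 (t=2), |d|=7 (t=2); sum(t^3 - t) = 42.
        Var[W] = n(n+1)(2n+1)/24 - sum(t^3-t)/48 = 3900/24 - 42/48 = 161.625.
        z = (W - E[W]) / sqrt(Var[W]) = (36.5 - 39) / 12.7132 = -0.1966.
        Two-sided p = 2*Phi(z) = 0.844104.
Step 6: alpha = 0.1. fail to reject H0.

W+ = 36.5, W- = 41.5, W = min = 36.5, p = 0.844104, fail to reject H0.
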